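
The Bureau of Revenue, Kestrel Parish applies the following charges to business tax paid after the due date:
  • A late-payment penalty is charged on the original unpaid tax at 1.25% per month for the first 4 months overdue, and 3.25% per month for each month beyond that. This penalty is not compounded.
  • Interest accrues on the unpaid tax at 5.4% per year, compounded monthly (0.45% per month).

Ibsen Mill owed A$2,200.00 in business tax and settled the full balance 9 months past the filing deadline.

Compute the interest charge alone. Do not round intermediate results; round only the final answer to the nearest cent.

A$90.72

Interest: A$2,200.00 × ((1 + 0.0045)^9 − 1) = A$2,200.00 × 0.0412367… = A$90.7208…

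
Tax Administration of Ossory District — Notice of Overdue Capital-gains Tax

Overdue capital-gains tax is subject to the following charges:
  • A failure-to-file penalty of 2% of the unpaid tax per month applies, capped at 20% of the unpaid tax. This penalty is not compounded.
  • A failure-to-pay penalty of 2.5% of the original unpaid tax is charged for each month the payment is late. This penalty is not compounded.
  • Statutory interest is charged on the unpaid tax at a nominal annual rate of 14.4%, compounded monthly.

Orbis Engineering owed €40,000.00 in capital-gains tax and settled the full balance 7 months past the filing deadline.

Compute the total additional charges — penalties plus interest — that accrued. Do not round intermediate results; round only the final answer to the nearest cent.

Failure-to-file: 7 × 2% × €40,000.00 = €5,600.00 (under the 20% cap)
Failure-to-pay penalty = 2.5% × €40,000.00 × 7 mo = €7,000.00
Interest (14.4%/yr ÷ 12 = 1.2%/month): €40,000.00 × ((1 + 0.012)^7 − 1) = €3,483.4084…
Penalties + interest = €12,600.0000 + €3,483.4084… = €16,083.41

€16,083.41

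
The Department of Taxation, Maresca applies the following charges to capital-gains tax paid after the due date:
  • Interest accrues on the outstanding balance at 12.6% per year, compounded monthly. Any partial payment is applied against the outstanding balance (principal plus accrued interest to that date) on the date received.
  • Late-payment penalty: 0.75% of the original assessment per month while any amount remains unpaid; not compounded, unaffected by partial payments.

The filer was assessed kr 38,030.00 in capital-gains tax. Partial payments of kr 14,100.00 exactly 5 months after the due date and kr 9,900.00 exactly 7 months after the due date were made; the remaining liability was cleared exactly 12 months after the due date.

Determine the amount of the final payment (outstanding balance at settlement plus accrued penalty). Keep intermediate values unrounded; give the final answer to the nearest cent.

Monthly rate = 12.6% ÷ 12 = 1.05%
Balance at month 5: kr 38,030.0000 × (1 + 0.0105)^5 = kr 40,068.9456…
After kr 14,100.00 payment: kr 40,068.9456… − kr 14,100.00 = kr 25,968.9456…
Balance at month 7: kr 25,968.9456… × (1 + 0.0105)^2 = kr 26,517.1566…
After kr 9,900.00 payment: kr 26,517.1566… − kr 9,900.00 = kr 16,617.1566…
Balance at month 12: kr 16,617.1566… × (1 + 0.0105)^5 = kr 17,508.0711…
Penalty: 12 × 0.75% × kr 38,030.00 = kr 3,422.70
Final settlement = outstanding balance + penalty = kr 17,508.0711… + kr 3,422.70 = kr 20,930.77

kr 20,930.77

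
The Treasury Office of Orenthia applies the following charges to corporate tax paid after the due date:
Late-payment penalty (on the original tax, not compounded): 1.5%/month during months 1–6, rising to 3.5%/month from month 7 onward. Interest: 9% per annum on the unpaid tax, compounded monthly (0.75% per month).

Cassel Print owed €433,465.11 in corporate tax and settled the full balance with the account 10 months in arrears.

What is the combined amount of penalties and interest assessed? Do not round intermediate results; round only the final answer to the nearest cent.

Penalty, months 1–6: 6 × 1.5% × €433,465.11 = €39,011.86…
Penalty, months 7–10: 4 × 3.5% × €433,465.11 = €60,685.12…
Interest: €433,465.11 × ((1 + 0.0075)^10 − 1) = €433,465.11 × 0.0775825… = €33,629.3266…
Penalties + interest = €99,696.9753 + €33,629.3266… = €133,326.30

€133,326.30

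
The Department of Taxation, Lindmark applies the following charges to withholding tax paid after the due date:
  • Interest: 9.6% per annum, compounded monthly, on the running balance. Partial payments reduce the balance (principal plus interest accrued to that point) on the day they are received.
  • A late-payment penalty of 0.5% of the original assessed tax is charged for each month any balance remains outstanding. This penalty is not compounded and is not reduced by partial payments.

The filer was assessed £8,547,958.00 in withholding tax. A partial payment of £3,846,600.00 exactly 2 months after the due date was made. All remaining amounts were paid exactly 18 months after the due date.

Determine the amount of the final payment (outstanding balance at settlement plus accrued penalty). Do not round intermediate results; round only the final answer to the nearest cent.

Monthly rate = 9.6% ÷ 12 = 0.8%
Balance at month 2: £8,547,958.0000 × (1 + 0.008)^2 = £8,685,272.3973…
After £3,846,600.00 payment: £8,685,272.3973… − £3,846,600.00 = £4,838,672.3973…
Balance at month 18: £4,838,672.3973… × (1 + 0.008)^16 = £5,496,607.5861…
Penalty: 18 × 0.5% × £8,547,958.00 = £769,316.22
Final settlement = outstanding balance + penalty = £5,496,607.5861… + £769,316.22 = £6,265,923.81

£6,265,923.81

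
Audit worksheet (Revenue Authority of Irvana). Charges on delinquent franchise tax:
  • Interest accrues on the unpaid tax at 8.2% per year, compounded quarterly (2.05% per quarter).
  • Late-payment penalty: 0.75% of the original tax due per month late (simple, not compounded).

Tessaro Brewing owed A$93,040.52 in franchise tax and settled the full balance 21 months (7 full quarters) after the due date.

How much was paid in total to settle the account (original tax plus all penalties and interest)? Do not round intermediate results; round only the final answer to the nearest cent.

A$121,895.46

Late-payment penalty: 21 × 0.75% × A$93,040.52 = A$14,653.88…
Interest: A$93,040.52 × ((1 + 0.0205)^7 − 1) = A$93,040.52 × 0.1526330… = A$14,201.0572…
Total = A$93,040.52 + A$14,653.8819 + A$14,201.0572… = A$121,895.46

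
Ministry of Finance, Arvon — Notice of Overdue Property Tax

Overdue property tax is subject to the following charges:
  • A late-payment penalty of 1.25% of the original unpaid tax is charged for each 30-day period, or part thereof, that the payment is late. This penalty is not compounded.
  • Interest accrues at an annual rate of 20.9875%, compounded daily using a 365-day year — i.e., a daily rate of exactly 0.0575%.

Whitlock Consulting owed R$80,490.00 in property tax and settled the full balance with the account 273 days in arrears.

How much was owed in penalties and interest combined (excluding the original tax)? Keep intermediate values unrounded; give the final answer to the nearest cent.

Penalty periods: ⌈273/30⌉ = 10; penalty = 10 × 1.25% × R$80,490.00 = R$10,061.25
Interest: R$80,490.00 × ((1 + 0.000575)^273 − 1) = R$80,490.00 × 0.16991358… = R$13,676.3444…
Penalties + interest = R$10,061.2500 + R$13,676.3444… = R$23,737.59

R$23,737.59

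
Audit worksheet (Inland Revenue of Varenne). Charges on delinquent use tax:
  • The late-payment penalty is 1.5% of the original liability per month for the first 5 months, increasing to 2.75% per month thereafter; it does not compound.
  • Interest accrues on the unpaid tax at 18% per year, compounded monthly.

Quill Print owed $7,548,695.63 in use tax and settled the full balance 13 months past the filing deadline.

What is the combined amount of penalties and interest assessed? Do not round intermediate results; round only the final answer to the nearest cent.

Penalty, months 1–5: 5 × 1.5% × $7,548,695.63 = $566,152.17…
Penalty, months 6–13: 8 × 2.75% × $7,548,695.63 = $1,660,713.04…
Interest (18%/yr ÷ 12 = 1.5%/month): $7,548,695.63 × ((1 + 0.015)^13 − 1) = $1,612,042.4011…
Penalties + interest = $2,226,865.2109… + $1,612,042.4011… = $3,838,907.61

$3,838,907.61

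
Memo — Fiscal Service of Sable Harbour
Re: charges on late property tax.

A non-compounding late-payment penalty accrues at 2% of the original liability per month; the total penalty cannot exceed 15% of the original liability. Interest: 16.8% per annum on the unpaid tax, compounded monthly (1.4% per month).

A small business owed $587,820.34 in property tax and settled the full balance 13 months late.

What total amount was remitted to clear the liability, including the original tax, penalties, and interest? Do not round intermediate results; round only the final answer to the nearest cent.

$792,441.16

Penalty (uncapped): 13 × 2% × $587,820.34 = $152,833.29…; cap = 15% × $587,820.34 = $88,173.05… → penalty = $88,173.05…
Interest: $587,820.34 × ((1 + 0.014)^13 − 1) = $587,820.34 × 0.1981010… = $116,447.7717…
Total = $587,820.34 + $88,173.0510 + $116,447.7717… = $792,441.16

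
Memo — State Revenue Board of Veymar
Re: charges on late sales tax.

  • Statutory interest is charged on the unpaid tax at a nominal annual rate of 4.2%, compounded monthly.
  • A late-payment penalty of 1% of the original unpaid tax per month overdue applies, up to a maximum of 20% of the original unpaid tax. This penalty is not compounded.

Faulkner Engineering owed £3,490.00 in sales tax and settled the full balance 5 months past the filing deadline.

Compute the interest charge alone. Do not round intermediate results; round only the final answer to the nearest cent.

£61.50

Interest (4.2%/yr ÷ 12 = 0.35%/month): £3,490.00 × ((1 + 0.0035)^5 − 1) = £61.5040…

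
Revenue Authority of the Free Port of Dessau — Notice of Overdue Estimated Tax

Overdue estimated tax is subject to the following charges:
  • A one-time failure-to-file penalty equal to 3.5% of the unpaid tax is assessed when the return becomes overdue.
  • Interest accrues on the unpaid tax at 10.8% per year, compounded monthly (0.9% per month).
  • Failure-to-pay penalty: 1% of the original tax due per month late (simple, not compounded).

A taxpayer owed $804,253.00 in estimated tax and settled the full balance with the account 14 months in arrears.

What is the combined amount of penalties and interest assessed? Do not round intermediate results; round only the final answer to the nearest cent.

Failure-to-file penalty: 3.5% × $804,253.00 = $28,148.86…
Failure-to-pay penalty = 1% × $804,253.00 × 14 mo = $112,595.42
Interest: $804,253.00 × ((1 + 0.009)^14 − 1) = $804,253.00 × 0.1336430… = $107,482.8186…
Penalties + interest = $140,744.2750 + $107,482.8186… = $248,227.09

$248,227.09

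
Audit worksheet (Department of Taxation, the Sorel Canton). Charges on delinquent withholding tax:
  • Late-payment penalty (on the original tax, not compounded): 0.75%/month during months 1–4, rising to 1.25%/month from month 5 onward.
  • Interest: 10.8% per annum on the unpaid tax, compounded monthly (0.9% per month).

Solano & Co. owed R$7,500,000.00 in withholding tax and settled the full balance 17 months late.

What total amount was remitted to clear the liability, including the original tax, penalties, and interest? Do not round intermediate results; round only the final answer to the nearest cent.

R$10,177,707.80

Penalty, months 1–4: 4 × 0.75% × R$7,500,000.00 = R$225,000.00
Penalty, months 5–17: 13 × 1.25% × R$7,500,000.00 = R$1,218,750.00
Interest: R$7,500,000.00 × ((1 + 0.009)^17 − 1) = R$7,500,000.00 × 0.1645277… = R$1,233,957.8043…
Total = R$7,500,000.00 + R$1,443,750.0000 + R$1,233,957.8043… = R$10,177,707.80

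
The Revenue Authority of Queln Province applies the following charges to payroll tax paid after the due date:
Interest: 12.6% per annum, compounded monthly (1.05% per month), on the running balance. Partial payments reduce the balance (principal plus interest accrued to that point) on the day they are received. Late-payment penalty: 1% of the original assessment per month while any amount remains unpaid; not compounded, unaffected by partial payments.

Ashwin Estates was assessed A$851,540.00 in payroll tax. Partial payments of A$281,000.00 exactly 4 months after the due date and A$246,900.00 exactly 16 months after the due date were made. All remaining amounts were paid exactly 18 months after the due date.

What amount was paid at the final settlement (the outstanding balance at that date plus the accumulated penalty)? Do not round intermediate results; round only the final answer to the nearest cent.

A$603,599.04

Balance at month 4: A$851,540.0000 × (1 + 0.0105)^4 = A$887,871.9271…
After A$281,000.00 payment: A$887,871.9271… − A$281,000.00 = A$606,871.9271…
Balance at month 16: A$606,871.9271… × (1 + 0.0105)^12 = A$687,911.9636…
After A$246,900.00 payment: A$687,911.9636… − A$246,900.00 = A$441,011.9636…
Balance at month 18: A$441,011.9636… × (1 + 0.0105)^2 = A$450,321.8364…
Penalty: 18 × 1% × A$851,540.00 = A$153,277.20
Final settlement = outstanding balance + penalty = A$450,321.8364… + A$153,277.20 = A$603,599.04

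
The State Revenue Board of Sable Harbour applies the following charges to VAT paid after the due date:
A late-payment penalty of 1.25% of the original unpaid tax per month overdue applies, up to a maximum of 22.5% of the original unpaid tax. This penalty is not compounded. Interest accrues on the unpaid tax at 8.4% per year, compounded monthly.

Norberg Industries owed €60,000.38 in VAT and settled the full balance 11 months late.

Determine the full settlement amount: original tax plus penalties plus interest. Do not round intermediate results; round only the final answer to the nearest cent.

€73,035.61

Penalty: 11 × 1.25% × €60,000.38 = €8,250.05… (below the 22.5% cap of €13,500.09…)
Interest (8.4%/yr ÷ 12 = 0.7%/month): €60,000.38 × ((1 + 0.007)^11 − 1) = €4,785.1740…
Total = €60,000.38 + €8,250.0523… + €4,785.1740… = €73,035.61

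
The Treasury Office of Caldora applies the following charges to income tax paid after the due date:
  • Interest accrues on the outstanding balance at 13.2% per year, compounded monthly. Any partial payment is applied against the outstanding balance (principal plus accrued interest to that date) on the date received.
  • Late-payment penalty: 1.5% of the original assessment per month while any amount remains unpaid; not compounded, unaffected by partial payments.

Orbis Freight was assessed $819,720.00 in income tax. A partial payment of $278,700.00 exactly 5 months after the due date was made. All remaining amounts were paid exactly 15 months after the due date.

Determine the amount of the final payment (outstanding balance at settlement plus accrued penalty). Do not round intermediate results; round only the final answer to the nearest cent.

$839,418.65

Monthly rate = 13.2% ÷ 12 = 1.1%
Balance at month 5: $819,720.0000 × (1 + 0.011)^5 = $865,807.4318…
After $278,700.00 payment: $865,807.4318… − $278,700.00 = $587,107.4318…
Balance at month 15: $587,107.4318… × (1 + 0.011)^10 = $654,981.6513…
Penalty: 15 × 1.5% × $819,720.00 = $184,437.00
Final settlement = outstanding balance + penalty = $654,981.6513… + $184,437.00 = $839,418.65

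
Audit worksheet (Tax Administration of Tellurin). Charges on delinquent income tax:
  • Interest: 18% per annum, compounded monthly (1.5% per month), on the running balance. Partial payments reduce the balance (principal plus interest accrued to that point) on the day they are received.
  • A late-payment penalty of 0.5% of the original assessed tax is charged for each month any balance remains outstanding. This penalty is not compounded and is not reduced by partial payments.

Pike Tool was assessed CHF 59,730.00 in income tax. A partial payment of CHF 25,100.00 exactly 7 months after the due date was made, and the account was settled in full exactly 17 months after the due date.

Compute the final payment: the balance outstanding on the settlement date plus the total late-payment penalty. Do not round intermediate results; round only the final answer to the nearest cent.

Balance at month 7: CHF 59,730.0000 × (1 + 0.015)^7 = CHF 66,291.0366…
After CHF 25,100.00 payment: CHF 66,291.0366… − CHF 25,100.00 = CHF 41,191.0366…
Balance at month 17: CHF 41,191.0366… × (1 + 0.015)^10 = CHF 47,803.8797…
Penalty: 17 × 0.5% × CHF 59,730.00 = CHF 5,077.05
Final settlement = outstanding balance + penalty = CHF 47,803.8797… + CHF 5,077.05 = CHF 52,880.93

CHF 52,880.93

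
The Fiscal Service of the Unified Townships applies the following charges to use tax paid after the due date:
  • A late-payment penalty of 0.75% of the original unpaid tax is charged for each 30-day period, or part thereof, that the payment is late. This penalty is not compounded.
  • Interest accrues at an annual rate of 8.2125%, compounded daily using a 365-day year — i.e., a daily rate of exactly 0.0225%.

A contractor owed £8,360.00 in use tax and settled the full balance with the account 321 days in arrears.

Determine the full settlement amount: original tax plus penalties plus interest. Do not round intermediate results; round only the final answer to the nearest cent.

£9,675.77

Penalty periods: ⌈321/30⌉ = 11; penalty = 11 × 0.75% × £8,360.00 = £689.70
Interest: £8,360.00 × ((1 + 0.000225)^321 − 1) = £8,360.00 × 0.07488844… = £626.0673…
Total = £8,360.00 + £689.7000 + £626.0673… = £9,675.77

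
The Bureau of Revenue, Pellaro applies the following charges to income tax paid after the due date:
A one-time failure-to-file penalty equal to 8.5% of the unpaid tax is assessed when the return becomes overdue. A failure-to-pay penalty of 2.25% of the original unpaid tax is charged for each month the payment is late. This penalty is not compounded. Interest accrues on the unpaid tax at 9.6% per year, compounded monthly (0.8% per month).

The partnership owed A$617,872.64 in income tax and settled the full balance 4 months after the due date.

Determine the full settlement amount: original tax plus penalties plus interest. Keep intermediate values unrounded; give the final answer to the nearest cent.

Failure-to-file penalty: 8.5% × A$617,872.64 = A$52,519.17…
Failure-to-pay penalty = 2.25% × A$617,872.64 × 4 mo = A$55,608.54…
Interest: A$617,872.64 × ((1 + 0.008)^4 − 1) = A$617,872.64 × 0.0323861… = A$20,010.4555…
Total = A$617,872.64 + A$108,127.7120 + A$20,010.4555… = A$746,010.81

A$746,010.81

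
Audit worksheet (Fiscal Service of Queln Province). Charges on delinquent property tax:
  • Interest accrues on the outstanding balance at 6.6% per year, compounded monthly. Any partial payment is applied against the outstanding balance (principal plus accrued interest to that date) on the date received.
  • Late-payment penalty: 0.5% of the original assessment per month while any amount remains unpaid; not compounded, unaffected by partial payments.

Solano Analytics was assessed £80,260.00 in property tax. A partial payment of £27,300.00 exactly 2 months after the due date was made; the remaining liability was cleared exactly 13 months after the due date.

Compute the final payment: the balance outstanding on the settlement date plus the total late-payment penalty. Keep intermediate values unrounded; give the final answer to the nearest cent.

Monthly rate = 6.6% ÷ 12 = 0.55%
Balance at month 2: £80,260.0000 × (1 + 0.0055)^2 = £81,145.2879…
After £27,300.00 payment: £81,145.2879… − £27,300.00 = £53,845.2879…
Balance at month 13: £53,845.2879… × (1 + 0.0055)^11 = £57,194.0074…
Penalty: 13 × 0.5% × £80,260.00 = £5,216.90
Final settlement = outstanding balance + penalty = £57,194.0074… + £5,216.90 = £62,410.91

£62,410.91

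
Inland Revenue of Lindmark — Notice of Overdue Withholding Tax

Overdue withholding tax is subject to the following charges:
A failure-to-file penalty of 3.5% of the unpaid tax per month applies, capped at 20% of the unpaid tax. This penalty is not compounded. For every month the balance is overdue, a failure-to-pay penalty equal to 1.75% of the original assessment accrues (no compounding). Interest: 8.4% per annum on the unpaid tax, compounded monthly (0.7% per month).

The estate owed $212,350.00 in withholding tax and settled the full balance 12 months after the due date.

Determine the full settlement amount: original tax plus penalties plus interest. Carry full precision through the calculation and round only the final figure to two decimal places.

$317,953.92

Failure-to-file: 12 × 3.5% × $212,350.00 = $89,187.00, capped at 20% × $212,350.00 = $42,470.00
Failure-to-pay penalty: 12 × 1.75% × $212,350.00 = $44,593.50
Interest: $212,350.00 × ((1 + 0.007)^12 − 1) = $212,350.00 × 0.0873107… = $18,540.4191…
Total = $212,350.00 + $87,063.5000 + $18,540.4191… = $317,953.92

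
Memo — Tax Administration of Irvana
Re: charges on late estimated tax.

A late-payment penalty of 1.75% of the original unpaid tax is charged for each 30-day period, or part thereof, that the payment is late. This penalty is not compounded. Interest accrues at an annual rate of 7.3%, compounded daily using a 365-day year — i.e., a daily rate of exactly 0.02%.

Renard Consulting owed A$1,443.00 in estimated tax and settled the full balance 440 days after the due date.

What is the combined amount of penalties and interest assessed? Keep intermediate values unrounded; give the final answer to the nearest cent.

A$511.51

Penalty periods: ⌈440/30⌉ = 15; penalty = 15 × 1.75% × A$1,443.00 = A$378.79…
Interest: A$1,443.00 × ((1 + 0.0002)^440 − 1) = A$1,443.00 × 0.09197851… = A$132.7250…
Penalties + interest = A$378.7875 + A$132.7250… = A$511.51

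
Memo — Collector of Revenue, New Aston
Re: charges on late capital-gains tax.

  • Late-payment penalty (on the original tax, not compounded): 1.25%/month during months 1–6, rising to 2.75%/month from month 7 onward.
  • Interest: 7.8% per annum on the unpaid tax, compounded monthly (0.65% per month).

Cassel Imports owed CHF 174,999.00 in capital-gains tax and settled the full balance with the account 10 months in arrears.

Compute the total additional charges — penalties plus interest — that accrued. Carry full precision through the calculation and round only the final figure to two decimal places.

CHF 44,088.30

Penalty, months 1–6: 6 × 1.25% × CHF 174,999.00 = CHF 13,124.93…
Penalty, months 7–10: 4 × 2.75% × CHF 174,999.00 = CHF 19,249.89
Interest: CHF 174,999.00 × ((1 + 0.0065)^10 − 1) = CHF 174,999.00 × 0.0669346… = CHF 11,713.4851…
Penalties + interest = CHF 32,374.8150 + CHF 11,713.4851… = CHF 44,088.30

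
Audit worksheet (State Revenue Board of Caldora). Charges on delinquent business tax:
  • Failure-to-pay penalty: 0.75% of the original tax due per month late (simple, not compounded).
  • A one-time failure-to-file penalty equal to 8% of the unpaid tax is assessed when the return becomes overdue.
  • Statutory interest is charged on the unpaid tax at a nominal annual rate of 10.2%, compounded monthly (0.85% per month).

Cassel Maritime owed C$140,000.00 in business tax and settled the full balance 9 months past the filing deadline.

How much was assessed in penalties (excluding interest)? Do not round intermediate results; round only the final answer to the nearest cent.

Failure-to-file penalty: 8% × C$140,000.00 = C$11,200.00
Failure-to-pay penalty: 9 × 0.75% × C$140,000.00 = C$9,450.00
Total penalty = C$11,200.00 + C$9,450.00 = C$20,650.00

C$20,650.00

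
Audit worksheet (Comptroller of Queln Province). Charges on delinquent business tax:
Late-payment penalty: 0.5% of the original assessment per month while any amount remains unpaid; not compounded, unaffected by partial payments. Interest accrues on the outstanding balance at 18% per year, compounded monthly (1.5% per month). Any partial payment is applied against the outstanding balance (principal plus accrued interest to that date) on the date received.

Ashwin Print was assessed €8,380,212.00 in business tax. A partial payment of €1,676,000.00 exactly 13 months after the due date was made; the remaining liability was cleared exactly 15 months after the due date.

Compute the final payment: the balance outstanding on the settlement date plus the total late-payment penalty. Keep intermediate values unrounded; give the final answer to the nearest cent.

€9,379,068.57

Balance at month 13: €8,380,212.0000 × (1 + 0.015)^13 = €10,169,826.7541…
After €1,676,000.00 payment: €10,169,826.7541… − €1,676,000.00 = €8,493,826.7541…
Balance at month 15: €8,493,826.7541… × (1 + 0.015)^2 = €8,750,552.6678…
Penalty: 15 × 0.5% × €8,380,212.00 = €628,515.90
Final settlement = outstanding balance + penalty = €8,750,552.6678… + €628,515.90 = €9,379,068.57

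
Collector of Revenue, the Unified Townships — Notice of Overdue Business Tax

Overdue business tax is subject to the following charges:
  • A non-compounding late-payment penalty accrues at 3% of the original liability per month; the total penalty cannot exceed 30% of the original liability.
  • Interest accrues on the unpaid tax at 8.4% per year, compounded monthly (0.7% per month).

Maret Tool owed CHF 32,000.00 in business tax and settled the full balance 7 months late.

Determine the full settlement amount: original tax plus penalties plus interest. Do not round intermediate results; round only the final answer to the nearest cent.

CHF 40,321.31

Penalty: 7 × 3% × CHF 32,000.00 = CHF 6,720.00 (below the 30% cap of CHF 9,600.00)
Interest: CHF 32,000.00 × ((1 + 0.007)^7 − 1) = CHF 32,000.00 × 0.0500411… = CHF 1,601.3149…
Total = CHF 32,000.00 + CHF 6,720.0000 + CHF 1,601.3149… = CHF 40,321.31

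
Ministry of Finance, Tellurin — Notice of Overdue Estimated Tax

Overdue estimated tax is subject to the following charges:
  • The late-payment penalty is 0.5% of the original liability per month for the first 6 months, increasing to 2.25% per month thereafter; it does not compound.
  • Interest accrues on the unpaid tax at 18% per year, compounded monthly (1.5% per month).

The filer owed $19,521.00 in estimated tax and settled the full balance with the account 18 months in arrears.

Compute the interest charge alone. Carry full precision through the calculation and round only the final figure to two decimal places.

Interest: $19,521.00 × ((1 + 0.015)^18 − 1) = $19,521.00 × 0.3073406… = $5,999.5966…

$5,999.60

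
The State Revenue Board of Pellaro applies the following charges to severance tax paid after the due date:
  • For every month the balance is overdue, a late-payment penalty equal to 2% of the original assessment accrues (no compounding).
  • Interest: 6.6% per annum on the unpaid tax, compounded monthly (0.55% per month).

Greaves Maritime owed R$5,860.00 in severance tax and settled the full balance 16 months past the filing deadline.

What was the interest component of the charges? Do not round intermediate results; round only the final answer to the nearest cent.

Interest: R$5,860.00 × ((1 + 0.0055)^16 − 1) = R$5,860.00 × 0.0917249… = R$537.5077…

R$537.51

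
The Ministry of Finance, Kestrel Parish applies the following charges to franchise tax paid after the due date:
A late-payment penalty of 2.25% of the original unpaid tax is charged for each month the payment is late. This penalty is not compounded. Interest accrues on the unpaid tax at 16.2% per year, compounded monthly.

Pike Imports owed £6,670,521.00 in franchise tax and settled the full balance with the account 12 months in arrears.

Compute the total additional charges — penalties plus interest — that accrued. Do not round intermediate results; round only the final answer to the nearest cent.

£2,965,624.15

Late-payment penalty: 12 × 2.25% × £6,670,521.00 = £1,801,040.67
Interest (16.2%/yr ÷ 12 = 1.35%/month): £6,670,521.00 × ((1 + 0.0135)^12 − 1) = £1,164,583.4799…
Penalties + interest = £1,801,040.6700 + £1,164,583.4799… = £2,965,624.15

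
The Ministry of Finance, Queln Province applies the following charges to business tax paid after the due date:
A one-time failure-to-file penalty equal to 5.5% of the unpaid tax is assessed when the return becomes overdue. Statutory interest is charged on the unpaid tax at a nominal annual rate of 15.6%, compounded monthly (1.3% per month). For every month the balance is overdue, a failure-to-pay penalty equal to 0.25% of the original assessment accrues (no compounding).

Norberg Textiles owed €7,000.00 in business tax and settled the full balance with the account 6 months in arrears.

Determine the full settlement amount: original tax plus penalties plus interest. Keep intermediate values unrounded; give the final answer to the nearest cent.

€8,054.06

Failure-to-file penalty: 5.5% × €7,000.00 = €385.00
Failure-to-pay penalty: 6 × 0.25% × €7,000.00 = €105.00
Interest: €7,000.00 × ((1 + 0.013)^6 − 1) = €7,000.00 × 0.0805794… = €564.0556…
Total = €7,000.00 + €490.0000 + €564.0556… = €8,054.06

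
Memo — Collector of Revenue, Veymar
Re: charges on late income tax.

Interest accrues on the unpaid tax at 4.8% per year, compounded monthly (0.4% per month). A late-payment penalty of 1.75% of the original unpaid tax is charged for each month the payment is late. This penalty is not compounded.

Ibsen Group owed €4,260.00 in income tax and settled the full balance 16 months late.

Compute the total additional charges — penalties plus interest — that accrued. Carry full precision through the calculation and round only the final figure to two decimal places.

Late-payment penalty: 16 × 1.75% × €4,260.00 = €1,192.80
Interest: €4,260.00 × ((1 + 0.004)^16 − 1) = €4,260.00 × 0.0659563… = €280.9739…
Penalties + interest = €1,192.8000 + €280.9739… = €1,473.77

€1,473.77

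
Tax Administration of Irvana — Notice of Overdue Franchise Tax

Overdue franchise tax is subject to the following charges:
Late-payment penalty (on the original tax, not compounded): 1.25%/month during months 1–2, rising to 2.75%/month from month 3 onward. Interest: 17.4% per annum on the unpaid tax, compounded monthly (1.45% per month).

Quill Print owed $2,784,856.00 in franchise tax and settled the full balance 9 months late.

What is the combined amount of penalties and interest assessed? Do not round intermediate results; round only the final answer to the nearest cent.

Penalty, months 1–2: 2 × 1.25% × $2,784,856.00 = $69,621.40
Penalty, months 3–9: 7 × 2.75% × $2,784,856.00 = $536,084.78
Interest: $2,784,856.00 × ((1 + 0.0145)^9 − 1) = $2,784,856.00 × 0.1383307… = $385,231.1798…
Penalties + interest = $605,706.1800 + $385,231.1798… = $990,937.36

$990,937.36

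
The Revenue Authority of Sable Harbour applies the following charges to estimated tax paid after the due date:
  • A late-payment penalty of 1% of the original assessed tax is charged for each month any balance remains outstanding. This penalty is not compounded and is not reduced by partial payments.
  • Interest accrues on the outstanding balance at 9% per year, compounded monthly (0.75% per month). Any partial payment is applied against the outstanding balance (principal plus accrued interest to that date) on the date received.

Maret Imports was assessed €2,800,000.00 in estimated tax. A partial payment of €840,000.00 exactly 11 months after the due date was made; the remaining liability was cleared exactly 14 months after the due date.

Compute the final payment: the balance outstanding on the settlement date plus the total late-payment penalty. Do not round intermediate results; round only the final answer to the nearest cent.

Balance at month 11: €2,800,000.0000 × (1 + 0.0075)^11 = €3,039,860.3608…
After €840,000.00 payment: €3,039,860.3608… − €840,000.00 = €2,199,860.3608…
Balance at month 14: €2,199,860.3608… × (1 + 0.0075)^3 = €2,249,729.3734…
Penalty: 14 × 1% × €2,800,000.00 = €392,000.00
Final settlement = outstanding balance + penalty = €2,249,729.3734… + €392,000.00 = €2,641,729.37

€2,641,729.37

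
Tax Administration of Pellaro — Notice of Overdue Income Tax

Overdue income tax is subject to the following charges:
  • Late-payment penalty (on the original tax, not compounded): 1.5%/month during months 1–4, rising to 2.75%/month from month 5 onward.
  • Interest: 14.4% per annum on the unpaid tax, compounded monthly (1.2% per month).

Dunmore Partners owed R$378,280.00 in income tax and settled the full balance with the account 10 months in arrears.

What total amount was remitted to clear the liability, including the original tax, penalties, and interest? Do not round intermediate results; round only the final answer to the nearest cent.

R$511,317.97

Penalty, months 1–4: 4 × 1.5% × R$378,280.00 = R$22,696.80
Penalty, months 5–10: 6 × 2.75% × R$378,280.00 = R$62,416.20
Interest: R$378,280.00 × ((1 + 0.012)^10 − 1) = R$378,280.00 × 0.1266918… = R$47,924.9657…
Total = R$378,280.00 + R$85,113.0000 + R$47,924.9657… = R$511,317.97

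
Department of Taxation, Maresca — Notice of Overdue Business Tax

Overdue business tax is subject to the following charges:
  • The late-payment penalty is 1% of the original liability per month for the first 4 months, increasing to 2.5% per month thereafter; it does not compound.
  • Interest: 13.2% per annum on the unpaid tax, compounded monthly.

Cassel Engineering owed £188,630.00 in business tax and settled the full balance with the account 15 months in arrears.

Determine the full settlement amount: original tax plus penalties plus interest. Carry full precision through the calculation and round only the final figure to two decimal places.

Penalty, months 1–4: 4 × 1% × £188,630.00 = £7,545.20
Penalty, months 5–15: 11 × 2.5% × £188,630.00 = £51,873.25
Interest (13.2%/yr ÷ 12 = 1.1%/month): £188,630.00 × ((1 + 0.011)^15 − 1) = £33,638.5921…
Total = £188,630.00 + £59,418.4500 + £33,638.5921… = £281,687.04

£281,687.04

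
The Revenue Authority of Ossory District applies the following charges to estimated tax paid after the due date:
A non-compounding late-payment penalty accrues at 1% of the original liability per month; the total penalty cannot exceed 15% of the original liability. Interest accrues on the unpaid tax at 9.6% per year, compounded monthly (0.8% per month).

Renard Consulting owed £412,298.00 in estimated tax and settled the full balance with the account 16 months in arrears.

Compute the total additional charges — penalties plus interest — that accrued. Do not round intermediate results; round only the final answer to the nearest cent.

Penalty (uncapped): 16 × 1% × £412,298.00 = £65,967.68; cap = 15% × £412,298.00 = £61,844.70 → penalty = £61,844.70
Interest: £412,298.00 × ((1 + 0.008)^16 − 1) = £412,298.00 × 0.1359743… = £56,061.9402…
Penalties + interest = £61,844.7000 + £56,061.9402… = £117,906.64

£117,906.64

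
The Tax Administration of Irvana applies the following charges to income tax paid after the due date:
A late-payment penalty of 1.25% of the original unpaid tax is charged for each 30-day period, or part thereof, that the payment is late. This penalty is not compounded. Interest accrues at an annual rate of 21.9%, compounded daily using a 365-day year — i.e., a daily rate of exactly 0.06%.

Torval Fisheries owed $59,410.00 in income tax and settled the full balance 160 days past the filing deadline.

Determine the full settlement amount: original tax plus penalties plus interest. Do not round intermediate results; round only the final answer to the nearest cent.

$69,849.96

Penalty periods: ⌈160/30⌉ = 6; penalty = 6 × 1.25% × $59,410.00 = $4,455.75
Interest: $59,410.00 × ((1 + 0.0006)^160 − 1) = $59,410.00 × 0.10072738… = $5,984.2134…
Total = $59,410.00 + $4,455.7500 + $5,984.2134… = $69,849.96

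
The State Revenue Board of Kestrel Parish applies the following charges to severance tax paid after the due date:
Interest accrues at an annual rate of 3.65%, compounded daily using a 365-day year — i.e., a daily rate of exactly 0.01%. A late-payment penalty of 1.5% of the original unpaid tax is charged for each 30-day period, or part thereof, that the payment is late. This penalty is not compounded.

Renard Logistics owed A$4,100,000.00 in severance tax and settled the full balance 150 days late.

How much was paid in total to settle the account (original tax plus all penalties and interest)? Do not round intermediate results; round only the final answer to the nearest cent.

Penalty periods: ⌈150/30⌉ = 5; penalty = 5 × 1.5% × A$4,100,000.00 = A$307,500.00
Interest: A$4,100,000.00 × ((1 + 0.0001)^150 − 1) = A$4,100,000.00 × 0.01511230… = A$61,960.4437…
Total = A$4,100,000.00 + A$307,500.0000 + A$61,960.4437… = A$4,469,460.44

A$4,469,460.44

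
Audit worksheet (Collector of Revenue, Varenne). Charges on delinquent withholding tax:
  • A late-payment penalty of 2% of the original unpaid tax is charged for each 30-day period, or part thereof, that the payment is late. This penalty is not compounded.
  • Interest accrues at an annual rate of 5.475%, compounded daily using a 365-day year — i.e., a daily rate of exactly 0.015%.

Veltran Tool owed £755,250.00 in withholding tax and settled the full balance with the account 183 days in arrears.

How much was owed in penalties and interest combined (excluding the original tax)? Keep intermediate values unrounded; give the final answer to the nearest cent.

£126,752.18

Penalty periods: ⌈183/30⌉ = 7; penalty = 7 × 2% × £755,250.00 = £105,735.00
Interest: £755,250.00 × ((1 + 0.00015)^183 − 1) = £755,250.00 × 0.02782811… = £21,017.1774…
Penalties + interest = £105,735.0000 + £21,017.1774… = £126,752.18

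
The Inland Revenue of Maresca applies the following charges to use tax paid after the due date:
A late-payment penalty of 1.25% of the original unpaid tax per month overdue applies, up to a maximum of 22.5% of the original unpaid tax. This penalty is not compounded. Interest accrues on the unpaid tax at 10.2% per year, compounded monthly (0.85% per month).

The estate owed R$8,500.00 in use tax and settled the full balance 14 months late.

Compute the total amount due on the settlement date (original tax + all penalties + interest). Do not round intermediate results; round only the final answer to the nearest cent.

Penalty: 14 × 1.25% × R$8,500.00 = R$1,487.50 (below the 22.5% cap of R$1,912.50)
Interest: R$8,500.00 × ((1 + 0.0085)^14 − 1) = R$8,500.00 × 0.1258036… = R$1,069.3307…
Total = R$8,500.00 + R$1,487.5000 + R$1,069.3307… = R$11,056.83

R$11,056.83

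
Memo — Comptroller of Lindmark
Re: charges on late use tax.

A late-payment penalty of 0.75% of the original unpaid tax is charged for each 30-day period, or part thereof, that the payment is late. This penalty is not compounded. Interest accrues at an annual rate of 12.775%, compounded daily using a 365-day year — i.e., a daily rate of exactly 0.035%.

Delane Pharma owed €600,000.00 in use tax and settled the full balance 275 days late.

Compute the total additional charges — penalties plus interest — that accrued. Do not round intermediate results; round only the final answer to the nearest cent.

Penalty periods: ⌈275/30⌉ = 10; penalty = 10 × 0.75% × €600,000.00 = €45,000.00
Interest: €600,000.00 × ((1 + 0.00035)^275 − 1) = €600,000.00 × 0.10101575… = €60,609.4483…
Penalties + interest = €45,000.0000 + €60,609.4483… = €105,609.45

€105,609.45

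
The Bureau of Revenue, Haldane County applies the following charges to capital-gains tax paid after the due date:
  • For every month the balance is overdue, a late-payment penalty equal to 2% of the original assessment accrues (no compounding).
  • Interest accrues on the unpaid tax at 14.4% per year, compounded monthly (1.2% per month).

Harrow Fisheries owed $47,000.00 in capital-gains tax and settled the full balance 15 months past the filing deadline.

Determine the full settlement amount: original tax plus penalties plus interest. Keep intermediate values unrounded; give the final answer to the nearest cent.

$70,308.96

Late-payment penalty = 2% × $47,000.00 × 15 mo = $14,100.00
Interest: $47,000.00 × ((1 + 0.012)^15 − 1) = $47,000.00 × 0.1959353… = $9,208.9594…
Total = $47,000.00 + $14,100.0000 + $9,208.9594… = $70,308.96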